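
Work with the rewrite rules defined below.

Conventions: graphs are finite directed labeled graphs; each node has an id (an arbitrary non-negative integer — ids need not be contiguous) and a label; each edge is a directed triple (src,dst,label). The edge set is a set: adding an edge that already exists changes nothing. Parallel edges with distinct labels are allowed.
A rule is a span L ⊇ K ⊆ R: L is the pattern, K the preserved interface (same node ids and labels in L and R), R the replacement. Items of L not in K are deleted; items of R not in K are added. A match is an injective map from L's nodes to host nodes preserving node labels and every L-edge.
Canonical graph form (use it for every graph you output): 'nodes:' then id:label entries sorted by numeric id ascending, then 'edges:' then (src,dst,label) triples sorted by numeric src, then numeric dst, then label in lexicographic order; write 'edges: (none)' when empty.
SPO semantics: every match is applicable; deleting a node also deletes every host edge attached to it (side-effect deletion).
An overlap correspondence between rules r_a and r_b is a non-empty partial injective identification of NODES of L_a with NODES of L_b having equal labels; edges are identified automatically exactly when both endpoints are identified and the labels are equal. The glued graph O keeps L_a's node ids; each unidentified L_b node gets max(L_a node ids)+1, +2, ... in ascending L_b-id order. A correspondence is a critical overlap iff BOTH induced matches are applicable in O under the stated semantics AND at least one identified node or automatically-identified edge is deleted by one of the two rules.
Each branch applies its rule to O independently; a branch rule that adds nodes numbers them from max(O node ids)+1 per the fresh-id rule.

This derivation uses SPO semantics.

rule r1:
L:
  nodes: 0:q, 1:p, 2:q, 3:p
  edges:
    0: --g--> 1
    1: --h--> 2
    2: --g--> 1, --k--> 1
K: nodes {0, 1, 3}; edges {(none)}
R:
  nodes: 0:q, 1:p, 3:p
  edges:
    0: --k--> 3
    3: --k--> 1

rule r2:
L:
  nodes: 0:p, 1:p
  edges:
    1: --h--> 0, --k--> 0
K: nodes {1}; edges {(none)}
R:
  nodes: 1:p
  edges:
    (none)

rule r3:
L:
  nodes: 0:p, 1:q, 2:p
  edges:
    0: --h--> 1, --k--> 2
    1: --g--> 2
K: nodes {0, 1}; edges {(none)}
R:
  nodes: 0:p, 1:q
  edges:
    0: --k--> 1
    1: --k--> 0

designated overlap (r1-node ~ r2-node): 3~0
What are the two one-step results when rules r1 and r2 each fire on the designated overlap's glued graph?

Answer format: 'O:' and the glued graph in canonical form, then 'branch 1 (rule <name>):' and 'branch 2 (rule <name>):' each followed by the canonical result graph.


O:
nodes: 0:q, 1:p, 2:q, 3:p, 4:p
edges: (0,1,g); (1,2,h); (2,1,g); (2,1,k); (4,3,h); (4,3,k)
branch 1 (rule r1):
nodes: 0:q, 1:p, 3:p, 4:p
edges: (0,3,k); (3,1,k); (4,3,h); (4,3,k)
branch 2 (rule r2):
nodes: 0:q, 1:p, 2:q, 4:p
edges: (0,1,g); (1,2,h); (2,1,g); (2,1,k)


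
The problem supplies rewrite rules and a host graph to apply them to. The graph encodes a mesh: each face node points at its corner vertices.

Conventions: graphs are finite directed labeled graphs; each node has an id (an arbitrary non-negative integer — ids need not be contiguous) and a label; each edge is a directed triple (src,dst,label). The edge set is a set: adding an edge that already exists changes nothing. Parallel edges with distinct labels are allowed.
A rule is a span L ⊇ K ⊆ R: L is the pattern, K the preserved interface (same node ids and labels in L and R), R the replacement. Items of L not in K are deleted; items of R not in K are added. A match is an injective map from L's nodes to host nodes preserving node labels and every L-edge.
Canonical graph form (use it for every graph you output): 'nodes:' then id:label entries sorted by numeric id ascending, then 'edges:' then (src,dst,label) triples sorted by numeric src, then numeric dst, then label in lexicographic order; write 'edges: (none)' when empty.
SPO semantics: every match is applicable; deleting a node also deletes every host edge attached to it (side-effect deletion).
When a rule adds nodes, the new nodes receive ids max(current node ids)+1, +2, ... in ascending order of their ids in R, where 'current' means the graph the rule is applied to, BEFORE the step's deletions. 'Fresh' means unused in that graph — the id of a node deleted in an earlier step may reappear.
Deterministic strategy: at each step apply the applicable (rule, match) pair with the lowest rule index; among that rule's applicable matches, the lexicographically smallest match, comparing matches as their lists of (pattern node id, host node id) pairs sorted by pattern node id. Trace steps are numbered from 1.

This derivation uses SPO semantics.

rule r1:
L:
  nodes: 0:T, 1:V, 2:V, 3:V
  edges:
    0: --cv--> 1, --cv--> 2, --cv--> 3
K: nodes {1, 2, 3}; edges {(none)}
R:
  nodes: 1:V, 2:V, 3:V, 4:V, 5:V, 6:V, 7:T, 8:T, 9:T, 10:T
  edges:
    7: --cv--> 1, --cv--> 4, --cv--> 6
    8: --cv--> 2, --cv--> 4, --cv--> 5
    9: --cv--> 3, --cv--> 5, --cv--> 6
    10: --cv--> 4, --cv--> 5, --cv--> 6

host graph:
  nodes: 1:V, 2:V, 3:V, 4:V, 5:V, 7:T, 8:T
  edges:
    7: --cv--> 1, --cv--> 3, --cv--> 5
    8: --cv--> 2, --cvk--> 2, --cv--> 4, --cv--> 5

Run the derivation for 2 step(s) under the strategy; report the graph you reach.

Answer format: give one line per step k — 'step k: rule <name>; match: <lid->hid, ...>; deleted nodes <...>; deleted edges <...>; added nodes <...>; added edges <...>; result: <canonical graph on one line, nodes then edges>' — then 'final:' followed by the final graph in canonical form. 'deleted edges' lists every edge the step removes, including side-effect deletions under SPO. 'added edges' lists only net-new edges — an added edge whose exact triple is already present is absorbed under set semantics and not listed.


step 1: rule r1; match: 0->7, 1->1, 2->3, 3->5; deleted nodes 7; deleted edges (7,1,cv); (7,3,cv); (7,5,cv); added nodes 9, 10, 11, 12, 13, 14, 15; added edges (12,1,cv); (12,9,cv); (12,11,cv); (13,3,cv); (13,9,cv); (13,10,cv); (14,5,cv); (14,10,cv); (14,11,cv); (15,9,cv); (15,10,cv); (15,11,cv); result: nodes: 1:V, 2:V, 3:V, 4:V, 5:V, 8:T, 9:V, 10:V, 11:V, 12:T, 13:T, 14:T, 15:T edges: (8,2,cv); (8,2,cvk); (8,4,cv); (8,5,cv); (12,1,cv); (12,9,cv); (12,11,cv); (13,3,cv); (13,9,cv); (13,10,cv); (14,5,cv); (14,10,cv); (14,11,cv); (15,9,cv); (15,10,cv); (15,11,cv)
step 2: rule r1; match: 0->8, 1->2, 2->4, 3->5; deleted nodes 8; deleted edges (8,2,cv); (8,2,cvk); (8,4,cv); (8,5,cv); added nodes 16, 17, 18, 19, 20, 21, 22; added edges (19,2,cv); (19,16,cv); (19,18,cv); (20,4,cv); (20,16,cv); (20,17,cv); (21,5,cv); (21,17,cv); (21,18,cv); (22,16,cv); (22,17,cv); (22,18,cv); result: nodes: 1:V, 2:V, 3:V, 4:V, 5:V, 9:V, 10:V, 11:V, 12:T, 13:T, 14:T, 15:T, 16:V, 17:V, 18:V, 19:T, 20:T, 21:T, 22:T edges: (12,1,cv); (12,9,cv); (12,11,cv); (13,3,cv); (13,9,cv); (13,10,cv); (14,5,cv); (14,10,cv); (14,11,cv); (15,9,cv); (15,10,cv); (15,11,cv); (19,2,cv); (19,16,cv); (19,18,cv); (20,4,cv); (20,16,cv); (20,17,cv); (21,5,cv); (21,17,cv); (21,18,cv); (22,16,cv); (22,17,cv); (22,18,cv)
final:
nodes: 1:V, 2:V, 3:V, 4:V, 5:V, 9:V, 10:V, 11:V, 12:T, 13:T, 14:T, 15:T, 16:V, 17:V, 18:V, 19:T, 20:T, 21:T, 22:T
edges: (12,1,cv); (12,9,cv); (12,11,cv); (13,3,cv); (13,9,cv); (13,10,cv); (14,5,cv); (14,10,cv); (14,11,cv); (15,9,cv); (15,10,cv); (15,11,cv); (19,2,cv); (19,16,cv); (19,18,cv); (20,4,cv); (20,16,cv); (20,17,cv); (21,5,cv); (21,17,cv); (21,18,cv); (22,16,cv); (22,17,cv); (22,18,cv)


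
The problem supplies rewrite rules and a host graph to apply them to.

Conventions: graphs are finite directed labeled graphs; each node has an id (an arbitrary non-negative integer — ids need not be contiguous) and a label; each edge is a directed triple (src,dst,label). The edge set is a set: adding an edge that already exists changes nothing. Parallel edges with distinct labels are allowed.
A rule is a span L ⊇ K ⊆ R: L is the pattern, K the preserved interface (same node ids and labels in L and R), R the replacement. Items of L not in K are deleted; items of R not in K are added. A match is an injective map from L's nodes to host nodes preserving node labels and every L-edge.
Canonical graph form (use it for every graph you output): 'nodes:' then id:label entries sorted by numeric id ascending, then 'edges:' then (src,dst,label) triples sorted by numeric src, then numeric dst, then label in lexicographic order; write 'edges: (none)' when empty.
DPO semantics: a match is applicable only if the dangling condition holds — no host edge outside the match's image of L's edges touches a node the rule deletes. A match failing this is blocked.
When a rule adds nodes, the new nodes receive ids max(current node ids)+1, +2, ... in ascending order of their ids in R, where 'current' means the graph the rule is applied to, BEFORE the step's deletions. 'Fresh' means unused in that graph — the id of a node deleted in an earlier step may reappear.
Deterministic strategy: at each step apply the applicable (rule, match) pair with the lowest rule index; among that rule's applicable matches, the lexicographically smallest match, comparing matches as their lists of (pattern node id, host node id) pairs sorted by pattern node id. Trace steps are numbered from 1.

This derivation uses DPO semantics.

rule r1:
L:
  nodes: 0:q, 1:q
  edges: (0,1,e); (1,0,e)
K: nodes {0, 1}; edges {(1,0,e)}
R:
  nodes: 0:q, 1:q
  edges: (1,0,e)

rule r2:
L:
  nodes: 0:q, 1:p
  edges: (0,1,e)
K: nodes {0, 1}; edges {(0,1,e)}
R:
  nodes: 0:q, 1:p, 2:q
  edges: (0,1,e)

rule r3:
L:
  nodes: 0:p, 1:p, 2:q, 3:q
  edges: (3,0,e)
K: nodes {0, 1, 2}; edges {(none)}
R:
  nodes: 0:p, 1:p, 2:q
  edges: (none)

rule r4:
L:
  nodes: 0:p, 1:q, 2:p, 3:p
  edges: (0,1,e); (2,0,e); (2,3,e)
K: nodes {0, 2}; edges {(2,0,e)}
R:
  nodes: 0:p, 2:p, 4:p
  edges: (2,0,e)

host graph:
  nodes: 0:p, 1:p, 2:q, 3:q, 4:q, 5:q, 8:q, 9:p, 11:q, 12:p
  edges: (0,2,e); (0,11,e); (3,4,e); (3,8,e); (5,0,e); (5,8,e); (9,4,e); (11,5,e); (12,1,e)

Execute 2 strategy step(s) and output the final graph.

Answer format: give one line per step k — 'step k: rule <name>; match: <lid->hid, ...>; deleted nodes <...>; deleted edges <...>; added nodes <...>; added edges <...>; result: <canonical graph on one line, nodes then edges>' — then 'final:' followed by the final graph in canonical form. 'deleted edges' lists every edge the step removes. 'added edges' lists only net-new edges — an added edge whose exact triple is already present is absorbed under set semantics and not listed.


step 1: rule r2; match: 0->5, 1->0; deleted nodes (none); deleted edges (none); added nodes 13; added edges (none); result: nodes: 0:p, 1:p, 2:q, 3:q, 4:q, 5:q, 8:q, 9:p, 11:q, 12:p, 13:q edges: (0,2,e); (0,11,e); (3,4,e); (3,8,e); (5,0,e); (5,8,e); (9,4,e); (11,5,e); (12,1,e)
step 2: rule r2; match: 0->5, 1->0; deleted nodes (none); deleted edges (none); added nodes 14; added edges (none); result: nodes: 0:p, 1:p, 2:q, 3:q, 4:q, 5:q, 8:q, 9:p, 11:q, 12:p, 13:q, 14:q edges: (0,2,e); (0,11,e); (3,4,e); (3,8,e); (5,0,e); (5,8,e); (9,4,e); (11,5,e); (12,1,e)
final:
nodes: 0:p, 1:p, 2:q, 3:q, 4:q, 5:q, 8:q, 9:p, 11:q, 12:p, 13:q, 14:q
edges: (0,2,e); (0,11,e); (3,4,e); (3,8,e); (5,0,e); (5,8,e); (9,4,e); (11,5,e); (12,1,e)


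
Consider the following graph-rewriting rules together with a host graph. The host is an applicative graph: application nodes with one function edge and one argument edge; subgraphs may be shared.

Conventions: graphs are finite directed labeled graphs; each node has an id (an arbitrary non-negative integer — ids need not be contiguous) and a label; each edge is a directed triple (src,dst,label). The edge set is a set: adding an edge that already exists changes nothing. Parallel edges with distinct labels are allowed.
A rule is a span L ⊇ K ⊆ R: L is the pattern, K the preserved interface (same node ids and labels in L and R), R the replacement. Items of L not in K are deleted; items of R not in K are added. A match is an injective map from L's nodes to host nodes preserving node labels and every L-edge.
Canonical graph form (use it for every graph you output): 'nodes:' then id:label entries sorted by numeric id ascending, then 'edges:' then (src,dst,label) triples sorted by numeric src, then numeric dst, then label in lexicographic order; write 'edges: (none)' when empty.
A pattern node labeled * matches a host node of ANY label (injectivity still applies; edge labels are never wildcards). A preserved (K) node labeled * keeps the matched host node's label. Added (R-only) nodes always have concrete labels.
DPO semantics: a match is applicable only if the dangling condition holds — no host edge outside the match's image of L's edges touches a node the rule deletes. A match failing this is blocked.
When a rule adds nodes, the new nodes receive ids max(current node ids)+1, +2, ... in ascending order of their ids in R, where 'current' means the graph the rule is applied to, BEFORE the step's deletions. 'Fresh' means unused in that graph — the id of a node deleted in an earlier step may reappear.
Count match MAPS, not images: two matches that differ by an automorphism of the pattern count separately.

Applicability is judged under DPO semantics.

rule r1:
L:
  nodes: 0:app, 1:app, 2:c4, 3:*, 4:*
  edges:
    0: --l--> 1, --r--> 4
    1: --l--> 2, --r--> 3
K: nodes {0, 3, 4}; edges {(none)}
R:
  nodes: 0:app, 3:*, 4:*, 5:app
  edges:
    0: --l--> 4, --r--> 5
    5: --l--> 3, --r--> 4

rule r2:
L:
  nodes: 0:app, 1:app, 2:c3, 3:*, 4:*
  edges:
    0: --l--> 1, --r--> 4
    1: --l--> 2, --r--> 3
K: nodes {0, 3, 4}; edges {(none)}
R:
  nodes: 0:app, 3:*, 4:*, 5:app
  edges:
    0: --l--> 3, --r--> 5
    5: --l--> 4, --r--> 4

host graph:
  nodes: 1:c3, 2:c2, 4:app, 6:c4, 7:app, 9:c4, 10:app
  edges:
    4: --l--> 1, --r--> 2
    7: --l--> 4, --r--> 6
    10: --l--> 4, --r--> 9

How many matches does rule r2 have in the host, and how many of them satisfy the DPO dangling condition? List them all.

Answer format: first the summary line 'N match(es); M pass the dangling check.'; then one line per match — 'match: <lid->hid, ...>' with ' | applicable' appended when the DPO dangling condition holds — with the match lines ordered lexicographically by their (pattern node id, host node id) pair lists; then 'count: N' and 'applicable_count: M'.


2 match(es); 0 pass the dangling check.
match: 0->7, 1->4, 2->1, 3->2, 4->6
match: 0->10, 1->4, 2->1, 3->2, 4->9
count: 2
applicable_count: 0


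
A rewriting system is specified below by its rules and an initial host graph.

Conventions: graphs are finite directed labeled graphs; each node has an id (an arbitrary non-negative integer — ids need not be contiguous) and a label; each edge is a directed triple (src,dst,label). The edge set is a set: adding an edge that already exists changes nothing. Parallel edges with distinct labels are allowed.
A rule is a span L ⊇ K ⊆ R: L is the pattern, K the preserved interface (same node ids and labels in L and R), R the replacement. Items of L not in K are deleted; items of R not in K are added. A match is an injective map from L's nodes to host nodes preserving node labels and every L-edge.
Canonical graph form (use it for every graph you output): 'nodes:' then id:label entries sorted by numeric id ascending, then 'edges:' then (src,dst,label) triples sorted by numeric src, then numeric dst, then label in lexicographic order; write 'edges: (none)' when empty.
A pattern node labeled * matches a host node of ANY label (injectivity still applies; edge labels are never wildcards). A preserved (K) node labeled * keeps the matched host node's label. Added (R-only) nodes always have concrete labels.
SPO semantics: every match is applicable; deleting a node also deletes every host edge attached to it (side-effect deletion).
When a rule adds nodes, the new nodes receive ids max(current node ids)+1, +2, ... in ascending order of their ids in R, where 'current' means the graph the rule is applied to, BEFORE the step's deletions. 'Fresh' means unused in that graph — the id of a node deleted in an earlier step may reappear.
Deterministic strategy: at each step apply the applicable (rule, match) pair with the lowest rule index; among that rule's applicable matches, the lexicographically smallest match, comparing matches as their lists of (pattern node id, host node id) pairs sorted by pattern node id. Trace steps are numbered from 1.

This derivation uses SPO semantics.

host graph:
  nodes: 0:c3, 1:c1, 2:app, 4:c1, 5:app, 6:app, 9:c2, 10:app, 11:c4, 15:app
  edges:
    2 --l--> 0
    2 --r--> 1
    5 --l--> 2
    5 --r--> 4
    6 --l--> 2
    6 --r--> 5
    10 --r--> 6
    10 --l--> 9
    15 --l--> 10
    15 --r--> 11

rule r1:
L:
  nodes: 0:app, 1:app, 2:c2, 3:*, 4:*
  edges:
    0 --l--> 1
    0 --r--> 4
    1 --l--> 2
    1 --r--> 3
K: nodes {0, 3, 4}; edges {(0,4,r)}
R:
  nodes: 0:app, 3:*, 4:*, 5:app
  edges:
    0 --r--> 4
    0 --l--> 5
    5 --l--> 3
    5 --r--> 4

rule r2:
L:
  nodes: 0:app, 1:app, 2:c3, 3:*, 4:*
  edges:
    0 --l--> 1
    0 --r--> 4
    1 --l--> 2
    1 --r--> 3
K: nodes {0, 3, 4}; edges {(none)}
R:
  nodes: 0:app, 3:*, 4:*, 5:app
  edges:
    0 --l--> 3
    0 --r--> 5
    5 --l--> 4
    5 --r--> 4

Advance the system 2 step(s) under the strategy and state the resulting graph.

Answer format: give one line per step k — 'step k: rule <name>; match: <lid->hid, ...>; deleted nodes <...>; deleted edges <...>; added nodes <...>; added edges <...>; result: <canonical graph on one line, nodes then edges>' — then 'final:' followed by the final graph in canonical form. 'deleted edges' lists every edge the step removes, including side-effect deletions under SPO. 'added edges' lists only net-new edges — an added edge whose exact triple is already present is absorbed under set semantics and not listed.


step 1: rule r1; match: 0->15, 1->10, 2->9, 3->6, 4->11; deleted nodes 9, 10; deleted edges (10,6,r); (10,9,l); (15,10,l); added nodes 16; added edges (15,16,l); (16,6,l); (16,11,r); result: nodes: 0:c3, 1:c1, 2:app, 4:c1, 5:app, 6:app, 11:c4, 15:app, 16:app edges: (2,0,l); (2,1,r); (5,2,l); (5,4,r); (6,2,l); (6,5,r); (15,11,r); (15,16,l); (16,6,l); (16,11,r)
step 2: rule r2; match: 0->5, 1->2, 2->0, 3->1, 4->4; deleted nodes 0, 2; deleted edges (2,0,l); (2,1,r); (5,2,l); (5,4,r); (6,2,l); added nodes 17; added edges (5,1,l); (5,17,r); (17,4,l); (17,4,r); result: nodes: 1:c1, 4:c1, 5:app, 6:app, 11:c4, 15:app, 16:app, 17:app edges: (5,1,l); (5,17,r); (6,5,r); (15,11,r); (15,16,l); (16,6,l); (16,11,r); (17,4,l); (17,4,r)
final:
nodes: 1:c1, 4:c1, 5:app, 6:app, 11:c4, 15:app, 16:app, 17:app
edges: (5,1,l); (5,17,r); (6,5,r); (15,11,r); (15,16,l); (16,6,l); (16,11,r); (17,4,l); (17,4,r)


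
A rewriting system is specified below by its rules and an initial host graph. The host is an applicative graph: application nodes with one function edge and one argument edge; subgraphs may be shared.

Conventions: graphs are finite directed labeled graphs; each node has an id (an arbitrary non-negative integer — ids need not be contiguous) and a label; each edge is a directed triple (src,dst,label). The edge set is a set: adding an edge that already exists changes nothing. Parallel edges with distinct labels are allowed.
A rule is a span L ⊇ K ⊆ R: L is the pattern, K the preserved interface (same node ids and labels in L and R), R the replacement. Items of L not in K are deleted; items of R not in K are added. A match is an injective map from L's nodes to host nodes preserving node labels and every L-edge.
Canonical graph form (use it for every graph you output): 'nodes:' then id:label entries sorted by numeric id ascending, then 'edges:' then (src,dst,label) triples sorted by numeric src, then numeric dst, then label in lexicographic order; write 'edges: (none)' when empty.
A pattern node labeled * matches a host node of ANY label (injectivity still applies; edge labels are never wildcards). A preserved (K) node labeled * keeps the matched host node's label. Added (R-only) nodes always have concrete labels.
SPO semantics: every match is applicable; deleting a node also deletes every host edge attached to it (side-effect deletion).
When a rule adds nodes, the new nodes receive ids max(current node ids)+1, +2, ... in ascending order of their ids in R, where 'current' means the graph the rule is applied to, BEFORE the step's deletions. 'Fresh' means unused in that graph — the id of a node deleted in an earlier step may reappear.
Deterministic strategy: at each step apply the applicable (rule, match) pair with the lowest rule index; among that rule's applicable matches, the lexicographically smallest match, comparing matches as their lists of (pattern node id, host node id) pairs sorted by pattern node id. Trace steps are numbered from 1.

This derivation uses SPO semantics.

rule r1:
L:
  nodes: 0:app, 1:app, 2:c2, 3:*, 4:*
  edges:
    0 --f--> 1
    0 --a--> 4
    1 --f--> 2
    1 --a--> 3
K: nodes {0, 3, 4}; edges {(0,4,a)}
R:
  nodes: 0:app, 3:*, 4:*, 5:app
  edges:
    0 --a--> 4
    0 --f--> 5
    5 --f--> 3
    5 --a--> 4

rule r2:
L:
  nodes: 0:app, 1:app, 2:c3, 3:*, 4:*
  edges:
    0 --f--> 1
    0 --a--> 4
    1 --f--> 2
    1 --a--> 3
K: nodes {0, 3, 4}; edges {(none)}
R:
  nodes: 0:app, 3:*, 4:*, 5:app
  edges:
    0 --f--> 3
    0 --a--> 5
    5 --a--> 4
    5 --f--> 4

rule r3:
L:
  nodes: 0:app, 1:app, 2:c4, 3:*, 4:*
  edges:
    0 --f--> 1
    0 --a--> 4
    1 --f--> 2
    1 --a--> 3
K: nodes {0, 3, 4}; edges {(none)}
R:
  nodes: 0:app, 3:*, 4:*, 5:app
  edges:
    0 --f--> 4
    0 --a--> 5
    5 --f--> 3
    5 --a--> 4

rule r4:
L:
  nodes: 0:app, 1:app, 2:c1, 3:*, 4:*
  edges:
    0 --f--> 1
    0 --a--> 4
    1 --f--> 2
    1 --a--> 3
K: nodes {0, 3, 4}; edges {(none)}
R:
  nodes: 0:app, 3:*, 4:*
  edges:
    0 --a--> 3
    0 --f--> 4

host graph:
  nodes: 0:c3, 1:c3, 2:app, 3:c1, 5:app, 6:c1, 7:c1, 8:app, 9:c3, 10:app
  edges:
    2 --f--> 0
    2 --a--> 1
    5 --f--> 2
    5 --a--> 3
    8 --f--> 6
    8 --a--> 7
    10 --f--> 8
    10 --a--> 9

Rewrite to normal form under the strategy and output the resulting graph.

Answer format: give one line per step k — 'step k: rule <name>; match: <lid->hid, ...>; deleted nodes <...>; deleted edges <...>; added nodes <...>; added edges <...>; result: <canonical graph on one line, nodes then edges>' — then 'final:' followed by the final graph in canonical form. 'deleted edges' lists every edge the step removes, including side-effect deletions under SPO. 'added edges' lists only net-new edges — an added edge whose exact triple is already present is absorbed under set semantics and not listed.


step 1: rule r2; match: 0->5, 1->2, 2->0, 3->1, 4->3; deleted nodes 0, 2; deleted edges (2,0,f); (2,1,a); (5,2,f); (5,3,a); added nodes 11; added edges (5,1,f); (5,11,a); (11,3,a); (11,3,f); result: nodes: 1:c3, 3:c1, 5:app, 6:c1, 7:c1, 8:app, 9:c3, 10:app, 11:app edges: (5,1,f); (5,11,a); (8,6,f); (8,7,a); (10,8,f); (10,9,a); (11,3,a); (11,3,f)
step 2: rule r4; match: 0->10, 1->8, 2->6, 3->7, 4->9; deleted nodes 6, 8; deleted edges (8,6,f); (8,7,a); (10,8,f); (10,9,a); added nodes (none); added edges (10,7,a); (10,9,f); result: nodes: 1:c3, 3:c1, 5:app, 7:c1, 9:c3, 10:app, 11:app edges: (5,1,f); (5,11,a); (10,7,a); (10,9,f); (11,3,a); (11,3,f)
final:
nodes: 1:c3, 3:c1, 5:app, 7:c1, 9:c3, 10:app, 11:app
edges: (5,1,f); (5,11,a); (10,7,a); (10,9,f); (11,3,a); (11,3,f)


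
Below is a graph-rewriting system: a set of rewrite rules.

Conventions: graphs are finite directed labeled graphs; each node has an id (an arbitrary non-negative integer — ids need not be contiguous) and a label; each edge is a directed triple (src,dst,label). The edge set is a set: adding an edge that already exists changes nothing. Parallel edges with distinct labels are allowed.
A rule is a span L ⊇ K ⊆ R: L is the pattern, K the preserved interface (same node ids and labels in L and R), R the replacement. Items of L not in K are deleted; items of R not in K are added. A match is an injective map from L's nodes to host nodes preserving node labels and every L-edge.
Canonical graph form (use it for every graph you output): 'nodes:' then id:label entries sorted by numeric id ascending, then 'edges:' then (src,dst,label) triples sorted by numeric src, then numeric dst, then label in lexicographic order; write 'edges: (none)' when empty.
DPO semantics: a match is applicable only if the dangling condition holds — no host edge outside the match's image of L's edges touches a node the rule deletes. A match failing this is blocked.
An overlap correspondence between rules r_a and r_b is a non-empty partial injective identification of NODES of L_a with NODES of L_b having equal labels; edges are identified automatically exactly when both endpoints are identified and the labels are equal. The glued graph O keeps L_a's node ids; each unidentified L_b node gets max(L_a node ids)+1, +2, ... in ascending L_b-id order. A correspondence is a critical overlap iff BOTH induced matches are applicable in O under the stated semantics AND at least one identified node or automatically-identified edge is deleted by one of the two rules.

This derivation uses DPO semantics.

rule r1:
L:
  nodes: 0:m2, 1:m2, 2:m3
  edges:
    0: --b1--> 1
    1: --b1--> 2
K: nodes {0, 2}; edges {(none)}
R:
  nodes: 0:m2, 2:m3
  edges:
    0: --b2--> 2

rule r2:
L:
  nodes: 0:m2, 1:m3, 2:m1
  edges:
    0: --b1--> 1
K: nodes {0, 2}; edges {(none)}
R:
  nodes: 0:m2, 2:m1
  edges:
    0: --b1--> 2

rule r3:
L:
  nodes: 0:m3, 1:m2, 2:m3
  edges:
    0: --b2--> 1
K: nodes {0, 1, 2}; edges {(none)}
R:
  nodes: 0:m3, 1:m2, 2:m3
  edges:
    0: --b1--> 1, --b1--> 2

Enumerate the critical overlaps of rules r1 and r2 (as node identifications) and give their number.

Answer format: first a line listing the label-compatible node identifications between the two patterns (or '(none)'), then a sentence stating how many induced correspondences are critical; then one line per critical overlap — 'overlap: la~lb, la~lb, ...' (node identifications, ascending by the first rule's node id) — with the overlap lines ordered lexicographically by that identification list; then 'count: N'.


label-compatible node identifications between L(r1) and L(r2): 0~0, 1~0, 2~1
1 of the induced correspondences is a critical overlap of r1 and r2.
overlap: 1~0, 2~1
count: 1


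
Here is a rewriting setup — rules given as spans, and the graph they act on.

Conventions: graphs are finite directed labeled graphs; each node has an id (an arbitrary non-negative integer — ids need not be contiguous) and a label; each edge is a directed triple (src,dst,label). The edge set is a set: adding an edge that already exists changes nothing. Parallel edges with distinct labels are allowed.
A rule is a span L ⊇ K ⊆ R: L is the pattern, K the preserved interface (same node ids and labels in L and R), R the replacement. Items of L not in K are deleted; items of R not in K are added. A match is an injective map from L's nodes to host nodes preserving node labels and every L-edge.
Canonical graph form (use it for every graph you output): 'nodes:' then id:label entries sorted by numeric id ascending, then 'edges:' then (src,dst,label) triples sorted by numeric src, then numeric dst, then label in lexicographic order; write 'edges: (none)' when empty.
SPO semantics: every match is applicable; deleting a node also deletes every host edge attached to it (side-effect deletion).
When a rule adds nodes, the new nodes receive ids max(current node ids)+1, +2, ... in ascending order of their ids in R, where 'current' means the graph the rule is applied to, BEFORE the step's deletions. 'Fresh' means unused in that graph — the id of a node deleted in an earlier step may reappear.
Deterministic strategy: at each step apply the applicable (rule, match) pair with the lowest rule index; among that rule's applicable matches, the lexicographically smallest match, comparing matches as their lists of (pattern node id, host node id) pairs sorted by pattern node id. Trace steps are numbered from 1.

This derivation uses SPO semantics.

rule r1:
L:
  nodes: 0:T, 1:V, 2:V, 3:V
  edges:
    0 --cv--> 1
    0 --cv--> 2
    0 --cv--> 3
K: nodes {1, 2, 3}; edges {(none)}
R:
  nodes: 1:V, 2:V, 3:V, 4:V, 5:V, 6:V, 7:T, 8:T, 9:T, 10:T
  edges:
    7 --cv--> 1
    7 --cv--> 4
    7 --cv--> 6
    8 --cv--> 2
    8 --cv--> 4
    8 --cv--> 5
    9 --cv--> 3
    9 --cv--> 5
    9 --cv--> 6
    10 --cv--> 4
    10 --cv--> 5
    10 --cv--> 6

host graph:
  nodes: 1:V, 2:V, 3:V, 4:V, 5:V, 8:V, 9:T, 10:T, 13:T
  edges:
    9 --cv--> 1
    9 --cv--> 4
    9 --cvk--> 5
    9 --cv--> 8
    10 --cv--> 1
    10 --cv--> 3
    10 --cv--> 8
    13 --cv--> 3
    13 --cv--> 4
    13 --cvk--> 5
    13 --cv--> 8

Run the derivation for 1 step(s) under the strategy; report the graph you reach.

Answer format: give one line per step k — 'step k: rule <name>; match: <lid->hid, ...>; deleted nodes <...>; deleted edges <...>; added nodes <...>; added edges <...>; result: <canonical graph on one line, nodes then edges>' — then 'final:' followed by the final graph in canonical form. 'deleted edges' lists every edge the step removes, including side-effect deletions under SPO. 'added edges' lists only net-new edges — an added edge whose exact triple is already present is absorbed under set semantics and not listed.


step 1: rule r1; match: 0->9, 1->1, 2->4, 3->8; deleted nodes 9; deleted edges (9,1,cv); (9,4,cv); (9,5,cvk); (9,8,cv); added nodes 14, 15, 16, 17, 18, 19, 20; added edges (17,1,cv); (17,14,cv); (17,16,cv); (18,4,cv); (18,14,cv); (18,15,cv); (19,8,cv); (19,15,cv); (19,16,cv); (20,14,cv); (20,15,cv); (20,16,cv); result: nodes: 1:V, 2:V, 3:V, 4:V, 5:V, 8:V, 10:T, 13:T, 14:V, 15:V, 16:V, 17:T, 18:T, 19:T, 20:T edges: (10,1,cv); (10,3,cv); (10,8,cv); (13,3,cv); (13,4,cv); (13,5,cvk); (13,8,cv); (17,1,cv); (17,14,cv); (17,16,cv); (18,4,cv); (18,14,cv); (18,15,cv); (19,8,cv); (19,15,cv); (19,16,cv); (20,14,cv); (20,15,cv); (20,16,cv)
final:
nodes: 1:V, 2:V, 3:V, 4:V, 5:V, 8:V, 10:T, 13:T, 14:V, 15:V, 16:V, 17:T, 18:T, 19:T, 20:T
edges: (10,1,cv); (10,3,cv); (10,8,cv); (13,3,cv); (13,4,cv); (13,5,cvk); (13,8,cv); (17,1,cv); (17,14,cv); (17,16,cv); (18,4,cv); (18,14,cv); (18,15,cv); (19,8,cv); (19,15,cv); (19,16,cv); (20,14,cv); (20,15,cv); (20,16,cv)


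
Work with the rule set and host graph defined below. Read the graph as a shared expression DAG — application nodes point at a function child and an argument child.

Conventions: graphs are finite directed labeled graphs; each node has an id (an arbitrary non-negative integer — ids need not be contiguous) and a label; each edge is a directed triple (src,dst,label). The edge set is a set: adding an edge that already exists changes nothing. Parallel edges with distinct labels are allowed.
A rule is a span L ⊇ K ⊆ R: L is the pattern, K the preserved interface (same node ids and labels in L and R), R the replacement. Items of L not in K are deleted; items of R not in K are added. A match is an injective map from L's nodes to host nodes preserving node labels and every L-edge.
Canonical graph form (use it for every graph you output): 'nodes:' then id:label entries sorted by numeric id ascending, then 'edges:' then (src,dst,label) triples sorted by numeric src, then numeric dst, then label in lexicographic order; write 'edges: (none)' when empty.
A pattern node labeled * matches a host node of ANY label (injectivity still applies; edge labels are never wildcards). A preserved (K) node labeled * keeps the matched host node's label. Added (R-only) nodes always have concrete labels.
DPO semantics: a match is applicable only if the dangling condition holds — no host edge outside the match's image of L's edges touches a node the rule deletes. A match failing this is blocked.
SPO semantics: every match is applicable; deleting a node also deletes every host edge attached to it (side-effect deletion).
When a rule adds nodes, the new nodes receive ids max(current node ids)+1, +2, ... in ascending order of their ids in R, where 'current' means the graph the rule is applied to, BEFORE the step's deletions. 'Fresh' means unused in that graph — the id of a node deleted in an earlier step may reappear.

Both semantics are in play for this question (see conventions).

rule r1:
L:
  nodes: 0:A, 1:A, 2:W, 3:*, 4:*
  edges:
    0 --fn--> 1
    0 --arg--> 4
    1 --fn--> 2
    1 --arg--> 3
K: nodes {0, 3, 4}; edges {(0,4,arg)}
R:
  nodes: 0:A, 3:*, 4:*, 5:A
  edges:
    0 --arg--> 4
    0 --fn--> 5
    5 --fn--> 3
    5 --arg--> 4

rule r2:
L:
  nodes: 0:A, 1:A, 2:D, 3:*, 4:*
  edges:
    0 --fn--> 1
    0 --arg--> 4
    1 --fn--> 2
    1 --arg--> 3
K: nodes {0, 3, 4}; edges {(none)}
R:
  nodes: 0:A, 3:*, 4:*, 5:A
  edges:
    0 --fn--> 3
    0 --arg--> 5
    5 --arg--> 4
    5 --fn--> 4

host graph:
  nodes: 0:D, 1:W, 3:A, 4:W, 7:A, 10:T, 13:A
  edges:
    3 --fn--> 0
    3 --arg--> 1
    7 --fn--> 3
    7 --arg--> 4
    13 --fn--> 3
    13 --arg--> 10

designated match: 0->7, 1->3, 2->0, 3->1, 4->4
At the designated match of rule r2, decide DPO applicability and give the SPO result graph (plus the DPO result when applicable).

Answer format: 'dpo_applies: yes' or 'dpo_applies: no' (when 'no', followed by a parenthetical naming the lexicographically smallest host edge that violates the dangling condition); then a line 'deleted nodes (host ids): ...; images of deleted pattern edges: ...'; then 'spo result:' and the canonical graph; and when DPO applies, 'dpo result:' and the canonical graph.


dpo_applies: no
(the rule deletes node 3, which keeps host edge (13,3,fn) outside the match image — the dangling condition fails, DPO blocks; SPO proceeds and side-deletes such edges)
deleted nodes (host ids): 0, 3; images of deleted pattern edges: (3,0,fn); (3,1,arg); (7,3,fn); (7,4,arg)
spo result:
nodes: 1:W, 4:W, 7:A, 10:T, 13:A, 14:A
edges: (7,1,fn); (7,14,arg); (13,10,arg); (14,4,arg); (14,4,fn)


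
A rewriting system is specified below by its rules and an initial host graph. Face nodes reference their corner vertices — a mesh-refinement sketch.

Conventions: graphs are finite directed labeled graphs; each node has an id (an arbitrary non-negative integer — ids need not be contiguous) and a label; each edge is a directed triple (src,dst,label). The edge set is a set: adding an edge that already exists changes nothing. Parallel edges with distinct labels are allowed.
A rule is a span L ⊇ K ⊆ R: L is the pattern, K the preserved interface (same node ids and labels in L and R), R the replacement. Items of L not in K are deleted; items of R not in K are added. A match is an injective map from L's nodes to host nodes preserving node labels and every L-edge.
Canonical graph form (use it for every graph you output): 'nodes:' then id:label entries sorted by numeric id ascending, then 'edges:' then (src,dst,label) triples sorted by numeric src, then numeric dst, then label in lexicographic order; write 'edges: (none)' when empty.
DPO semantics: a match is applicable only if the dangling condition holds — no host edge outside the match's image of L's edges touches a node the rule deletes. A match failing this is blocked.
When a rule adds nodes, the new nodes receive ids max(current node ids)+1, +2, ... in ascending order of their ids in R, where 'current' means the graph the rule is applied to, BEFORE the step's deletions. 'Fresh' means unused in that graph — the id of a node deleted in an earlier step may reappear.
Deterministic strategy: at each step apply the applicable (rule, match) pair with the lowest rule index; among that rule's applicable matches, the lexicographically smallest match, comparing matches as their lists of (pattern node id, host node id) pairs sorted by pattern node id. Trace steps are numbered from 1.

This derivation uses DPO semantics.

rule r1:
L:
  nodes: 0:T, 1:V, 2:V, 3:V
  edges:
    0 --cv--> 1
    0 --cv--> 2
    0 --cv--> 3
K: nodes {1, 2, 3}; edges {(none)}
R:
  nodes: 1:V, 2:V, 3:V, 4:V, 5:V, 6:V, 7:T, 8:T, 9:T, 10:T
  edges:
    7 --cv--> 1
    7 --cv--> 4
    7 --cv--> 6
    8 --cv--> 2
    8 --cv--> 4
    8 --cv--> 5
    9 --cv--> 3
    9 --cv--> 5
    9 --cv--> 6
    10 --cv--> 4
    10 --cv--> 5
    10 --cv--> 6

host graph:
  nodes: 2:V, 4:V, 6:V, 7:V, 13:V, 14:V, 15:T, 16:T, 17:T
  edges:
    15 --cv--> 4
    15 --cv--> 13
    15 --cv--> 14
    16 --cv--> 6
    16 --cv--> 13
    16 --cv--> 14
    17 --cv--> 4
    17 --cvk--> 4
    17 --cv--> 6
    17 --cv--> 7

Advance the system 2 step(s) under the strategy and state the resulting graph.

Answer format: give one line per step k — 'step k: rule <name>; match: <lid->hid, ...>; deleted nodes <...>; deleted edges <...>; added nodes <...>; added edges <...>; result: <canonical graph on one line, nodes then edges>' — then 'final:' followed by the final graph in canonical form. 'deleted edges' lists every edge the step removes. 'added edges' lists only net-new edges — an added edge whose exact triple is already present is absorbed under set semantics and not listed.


step 1: rule r1; match: 0->15, 1->4, 2->13, 3->14; deleted nodes 15; deleted edges (15,4,cv); (15,13,cv); (15,14,cv); added nodes 18, 19, 20, 21, 22, 23, 24; added edges (21,4,cv); (21,18,cv); (21,20,cv); (22,13,cv); (22,18,cv); (22,19,cv); (23,14,cv); (23,19,cv); (23,20,cv); (24,18,cv); (24,19,cv); (24,20,cv); result: nodes: 2:V, 4:V, 6:V, 7:V, 13:V, 14:V, 16:T, 17:T, 18:V, 19:V, 20:V, 21:T, 22:T, 23:T, 24:T edges: (16,6,cv); (16,13,cv); (16,14,cv); (17,4,cv); (17,4,cvk); (17,6,cv); (17,7,cv); (21,4,cv); (21,18,cv); (21,20,cv); (22,13,cv); (22,18,cv); (22,19,cv); (23,14,cv); (23,19,cv); (23,20,cv); (24,18,cv); (24,19,cv); (24,20,cv)
step 2: rule r1; match: 0->16, 1->6, 2->13, 3->14; deleted nodes 16; deleted edges (16,6,cv); (16,13,cv); (16,14,cv); added nodes 25, 26, 27, 28, 29, 30, 31; added edges (28,6,cv); (28,25,cv); (28,27,cv); (29,13,cv); (29,25,cv); (29,26,cv); (30,14,cv); (30,26,cv); (30,27,cv); (31,25,cv); (31,26,cv); (31,27,cv); result: nodes: 2:V, 4:V, 6:V, 7:V, 13:V, 14:V, 17:T, 18:V, 19:V, 20:V, 21:T, 22:T, 23:T, 24:T, 25:V, 26:V, 27:V, 28:T, 29:T, 30:T, 31:T edges: (17,4,cv); (17,4,cvk); (17,6,cv); (17,7,cv); (21,4,cv); (21,18,cv); (21,20,cv); (22,13,cv); (22,18,cv); (22,19,cv); (23,14,cv); (23,19,cv); (23,20,cv); (24,18,cv); (24,19,cv); (24,20,cv); (28,6,cv); (28,25,cv); (28,27,cv); (29,13,cv); (29,25,cv); (29,26,cv); (30,14,cv); (30,26,cv); (30,27,cv); (31,25,cv); (31,26,cv); (31,27,cv)
final:
nodes: 2:V, 4:V, 6:V, 7:V, 13:V, 14:V, 17:T, 18:V, 19:V, 20:V, 21:T, 22:T, 23:T, 24:T, 25:V, 26:V, 27:V, 28:T, 29:T, 30:T, 31:T
edges: (17,4,cv); (17,4,cvk); (17,6,cv); (17,7,cv); (21,4,cv); (21,18,cv); (21,20,cv); (22,13,cv); (22,18,cv); (22,19,cv); (23,14,cv); (23,19,cv); (23,20,cv); (24,18,cv); (24,19,cv); (24,20,cv); (28,6,cv); (28,25,cv); (28,27,cv); (29,13,cv); (29,25,cv); (29,26,cv); (30,14,cv); (30,26,cv); (30,27,cv); (31,25,cv); (31,26,cv); (31,27,cv)


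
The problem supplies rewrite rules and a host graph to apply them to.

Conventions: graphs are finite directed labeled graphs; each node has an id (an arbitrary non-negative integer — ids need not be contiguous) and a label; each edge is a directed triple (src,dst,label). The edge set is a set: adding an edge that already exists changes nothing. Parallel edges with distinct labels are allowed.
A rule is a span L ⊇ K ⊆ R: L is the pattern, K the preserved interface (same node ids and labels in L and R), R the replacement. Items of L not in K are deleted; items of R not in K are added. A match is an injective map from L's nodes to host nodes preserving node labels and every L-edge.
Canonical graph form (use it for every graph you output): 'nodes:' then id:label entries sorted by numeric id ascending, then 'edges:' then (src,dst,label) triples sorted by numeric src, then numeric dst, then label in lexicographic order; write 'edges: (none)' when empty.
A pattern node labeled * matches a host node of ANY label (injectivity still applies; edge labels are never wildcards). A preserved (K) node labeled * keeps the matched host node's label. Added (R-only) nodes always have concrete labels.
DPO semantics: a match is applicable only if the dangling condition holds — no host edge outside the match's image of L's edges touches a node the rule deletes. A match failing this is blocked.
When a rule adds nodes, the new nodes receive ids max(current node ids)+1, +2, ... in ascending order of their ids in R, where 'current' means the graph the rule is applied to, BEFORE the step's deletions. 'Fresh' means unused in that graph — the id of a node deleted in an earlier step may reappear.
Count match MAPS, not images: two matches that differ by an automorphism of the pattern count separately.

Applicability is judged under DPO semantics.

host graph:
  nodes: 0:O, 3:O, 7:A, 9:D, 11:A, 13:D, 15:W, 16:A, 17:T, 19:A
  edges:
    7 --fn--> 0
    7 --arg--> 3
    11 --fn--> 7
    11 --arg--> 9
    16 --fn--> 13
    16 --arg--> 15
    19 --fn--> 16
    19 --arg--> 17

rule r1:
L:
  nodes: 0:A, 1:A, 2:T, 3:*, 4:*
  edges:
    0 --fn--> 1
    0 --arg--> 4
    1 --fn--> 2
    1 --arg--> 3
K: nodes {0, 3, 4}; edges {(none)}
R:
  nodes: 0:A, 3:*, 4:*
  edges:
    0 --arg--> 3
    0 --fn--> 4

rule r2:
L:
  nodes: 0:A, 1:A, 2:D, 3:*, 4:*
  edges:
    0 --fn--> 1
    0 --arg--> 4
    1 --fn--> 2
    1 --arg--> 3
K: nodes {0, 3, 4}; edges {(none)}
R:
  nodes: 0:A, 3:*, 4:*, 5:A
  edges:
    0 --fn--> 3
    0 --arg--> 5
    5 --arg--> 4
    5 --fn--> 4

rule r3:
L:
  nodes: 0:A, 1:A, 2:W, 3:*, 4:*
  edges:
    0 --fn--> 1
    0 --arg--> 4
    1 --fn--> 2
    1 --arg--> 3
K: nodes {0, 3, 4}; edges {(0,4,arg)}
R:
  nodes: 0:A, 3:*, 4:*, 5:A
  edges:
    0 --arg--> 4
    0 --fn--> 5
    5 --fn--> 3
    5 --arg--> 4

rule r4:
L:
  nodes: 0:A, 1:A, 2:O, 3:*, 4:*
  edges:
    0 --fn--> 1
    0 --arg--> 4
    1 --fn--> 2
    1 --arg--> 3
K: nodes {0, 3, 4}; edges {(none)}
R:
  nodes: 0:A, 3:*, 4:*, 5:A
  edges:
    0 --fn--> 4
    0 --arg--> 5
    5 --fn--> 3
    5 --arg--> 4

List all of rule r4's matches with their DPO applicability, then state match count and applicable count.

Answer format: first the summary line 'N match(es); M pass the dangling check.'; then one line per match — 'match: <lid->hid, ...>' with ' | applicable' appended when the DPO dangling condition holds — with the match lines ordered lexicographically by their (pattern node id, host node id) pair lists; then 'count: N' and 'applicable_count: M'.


1 match(es); 1 pass the dangling check.
match: 0->11, 1->7, 2->0, 3->3, 4->9 | applicable
count: 1
applicable_count: 1
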